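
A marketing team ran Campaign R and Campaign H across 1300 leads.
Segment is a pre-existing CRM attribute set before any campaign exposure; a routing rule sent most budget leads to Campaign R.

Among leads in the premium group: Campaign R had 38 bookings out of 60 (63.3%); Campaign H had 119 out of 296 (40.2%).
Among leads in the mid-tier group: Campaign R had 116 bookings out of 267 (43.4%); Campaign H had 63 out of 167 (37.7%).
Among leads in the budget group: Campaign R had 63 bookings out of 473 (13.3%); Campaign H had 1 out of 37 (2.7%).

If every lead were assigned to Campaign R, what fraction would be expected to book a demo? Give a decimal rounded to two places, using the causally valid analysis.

0.37

The stratified and pooled comparisons disagree (Campaign R wins within each customer segment; Campaign H wins overall), so the answer turns on the causal role of customer segment.
The imbalance in customer segment arose from how leads were allocated, not from anything the campaign did; and customer segment independently affects the outcome. The pooled gap is confounded — condition on customer segment.
Standardising Campaign R to the population customer segment mix: 0.274·38/60 + 0.334·116/267 + 0.392·63/473 = 0.371.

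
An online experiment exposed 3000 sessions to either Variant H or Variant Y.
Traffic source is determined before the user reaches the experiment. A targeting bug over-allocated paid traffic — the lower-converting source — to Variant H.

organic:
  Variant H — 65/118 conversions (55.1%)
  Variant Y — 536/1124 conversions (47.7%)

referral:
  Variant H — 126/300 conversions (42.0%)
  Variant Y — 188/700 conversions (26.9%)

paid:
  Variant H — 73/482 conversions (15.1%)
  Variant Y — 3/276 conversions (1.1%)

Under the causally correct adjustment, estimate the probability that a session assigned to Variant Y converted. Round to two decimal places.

The imbalance in traffic source arose from how sessions were allocated, not from anything the variant did; and traffic source independently affects the outcome. The pooled gap is confounded — condition on traffic source.
Standardising Variant Y to the population traffic source mix: 0.414·536/1124 + 0.333·188/700 + 0.253·3/276 = 0.290.

0.29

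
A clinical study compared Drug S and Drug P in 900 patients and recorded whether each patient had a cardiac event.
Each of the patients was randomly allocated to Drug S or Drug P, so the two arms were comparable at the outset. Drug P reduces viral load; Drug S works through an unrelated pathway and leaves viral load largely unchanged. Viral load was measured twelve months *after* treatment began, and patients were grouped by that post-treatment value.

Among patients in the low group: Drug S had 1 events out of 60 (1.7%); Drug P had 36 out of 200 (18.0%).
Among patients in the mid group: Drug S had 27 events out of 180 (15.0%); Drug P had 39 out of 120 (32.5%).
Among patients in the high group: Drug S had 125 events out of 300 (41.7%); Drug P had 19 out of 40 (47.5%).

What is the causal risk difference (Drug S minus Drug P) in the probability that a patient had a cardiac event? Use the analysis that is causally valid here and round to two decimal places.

Viral load is recorded after the drug and is itself shifted by it — it sits on the causal path from drug to outcome. Conditioning on a mediator would strip out part of the effect we want; the pooled comparison gives the total causal effect.
The causal difference is the pooled difference: 0.283 − 0.261 = +0.022.

+0.02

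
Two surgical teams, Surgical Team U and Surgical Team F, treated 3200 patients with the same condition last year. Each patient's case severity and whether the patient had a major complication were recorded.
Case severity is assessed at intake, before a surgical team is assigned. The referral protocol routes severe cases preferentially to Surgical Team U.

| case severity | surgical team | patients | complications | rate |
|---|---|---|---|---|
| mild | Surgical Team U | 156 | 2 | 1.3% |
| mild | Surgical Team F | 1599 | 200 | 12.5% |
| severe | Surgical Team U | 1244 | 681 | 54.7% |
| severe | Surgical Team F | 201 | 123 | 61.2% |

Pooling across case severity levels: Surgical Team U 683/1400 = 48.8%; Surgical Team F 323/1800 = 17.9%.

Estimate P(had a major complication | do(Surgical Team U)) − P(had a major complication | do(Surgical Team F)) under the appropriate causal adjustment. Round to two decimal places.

Case severity is set before the surgical team has any effect — it is not caused by the surgical team — and it independently drives the outcome. That makes it a confounder, so the causal comparison is within case severity levels.
Adjusting over the population distribution of case severity: 0.548·(0.013−0.125) + 0.452·(0.547−0.612) = -0.091.

-0.09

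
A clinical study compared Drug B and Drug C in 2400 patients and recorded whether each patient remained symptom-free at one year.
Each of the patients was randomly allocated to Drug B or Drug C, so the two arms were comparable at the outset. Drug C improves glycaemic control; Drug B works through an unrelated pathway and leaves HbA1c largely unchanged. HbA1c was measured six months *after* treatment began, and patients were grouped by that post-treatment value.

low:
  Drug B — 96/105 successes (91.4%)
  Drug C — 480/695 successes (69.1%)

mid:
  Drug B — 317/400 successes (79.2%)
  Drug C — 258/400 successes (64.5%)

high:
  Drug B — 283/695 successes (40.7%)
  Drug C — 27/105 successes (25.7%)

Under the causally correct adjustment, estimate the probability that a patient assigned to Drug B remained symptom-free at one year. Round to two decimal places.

0.58

HbA1c lies on the pathway drug → HbA1c → outcome, so adjusting for it blocks the indirect effect. For the total causal effect of drug, use the unadjusted pooled rates.
So P(outcome | do(Drug B)) is just the pooled rate for Drug B: 696/1200 = 0.580.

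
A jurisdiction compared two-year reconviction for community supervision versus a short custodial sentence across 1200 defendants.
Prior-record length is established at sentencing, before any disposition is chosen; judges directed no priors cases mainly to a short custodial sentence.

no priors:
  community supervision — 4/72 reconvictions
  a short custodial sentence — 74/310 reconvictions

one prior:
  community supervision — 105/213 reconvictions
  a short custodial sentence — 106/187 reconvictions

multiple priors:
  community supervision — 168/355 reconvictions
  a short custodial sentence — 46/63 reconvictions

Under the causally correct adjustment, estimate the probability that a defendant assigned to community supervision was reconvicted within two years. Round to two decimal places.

Since prior-record length is a pre-existing factor (not a product of the disposition) and it affects the outcome on its own, it is a confounder. The stratified rates, not the pooled rate, identify the causal effect.
Standardising community supervision to the population prior-record length mix: 0.318·4/72 + 0.333·105/213 + 0.348·168/355 = 0.347.

0.35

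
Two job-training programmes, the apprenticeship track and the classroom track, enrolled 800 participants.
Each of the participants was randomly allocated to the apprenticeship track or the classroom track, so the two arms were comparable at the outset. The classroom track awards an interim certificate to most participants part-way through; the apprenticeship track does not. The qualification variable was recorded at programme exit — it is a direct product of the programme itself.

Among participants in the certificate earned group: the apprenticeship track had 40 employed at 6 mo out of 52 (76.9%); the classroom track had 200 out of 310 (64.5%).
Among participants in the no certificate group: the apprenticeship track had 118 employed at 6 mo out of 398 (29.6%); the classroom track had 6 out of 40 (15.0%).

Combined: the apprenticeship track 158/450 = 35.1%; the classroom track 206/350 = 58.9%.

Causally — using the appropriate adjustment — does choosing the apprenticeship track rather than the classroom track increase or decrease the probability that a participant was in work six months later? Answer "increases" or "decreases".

decreases

Stratifying would compare programmes among participants the programmes themselves sorted into qualification attained during the programme groups — a form of selection on an intermediate. The unconditioned pooled rates give the total causal effect.
Pooled: the apprenticeship track 35.1% vs the classroom track 58.9%; the classroom track is higher overall.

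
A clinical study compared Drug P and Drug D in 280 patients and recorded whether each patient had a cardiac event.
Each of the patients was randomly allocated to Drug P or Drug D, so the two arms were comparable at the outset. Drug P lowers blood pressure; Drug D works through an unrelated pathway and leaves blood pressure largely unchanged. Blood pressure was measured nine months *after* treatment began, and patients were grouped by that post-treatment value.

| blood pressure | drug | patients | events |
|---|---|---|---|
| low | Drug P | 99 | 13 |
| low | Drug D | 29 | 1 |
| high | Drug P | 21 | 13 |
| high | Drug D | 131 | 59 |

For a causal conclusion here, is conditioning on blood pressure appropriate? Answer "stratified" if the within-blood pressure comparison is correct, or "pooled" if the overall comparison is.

Stratifying would compare drugs among patients the drugs themselves sorted into blood pressure groups — a form of selection on an intermediate. The unconditioned pooled rates give the total causal effect.
Pooled: Drug P 21.7% vs Drug D 37.5%; Drug P is lower overall.

pooled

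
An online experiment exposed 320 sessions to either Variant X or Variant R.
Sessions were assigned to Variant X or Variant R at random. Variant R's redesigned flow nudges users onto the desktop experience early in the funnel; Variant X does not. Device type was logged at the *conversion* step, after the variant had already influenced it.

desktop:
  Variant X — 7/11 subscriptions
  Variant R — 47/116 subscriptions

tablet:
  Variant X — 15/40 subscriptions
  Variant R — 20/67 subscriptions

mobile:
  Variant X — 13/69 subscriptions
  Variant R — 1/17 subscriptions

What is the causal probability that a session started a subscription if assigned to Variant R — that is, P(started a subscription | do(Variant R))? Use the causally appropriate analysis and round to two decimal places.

0.34

The device type-specific comparison favours Variant X throughout, but the pooled figures favour Variant R. The question is whether to condition on device type.
Stratifying would compare variants among sessions the variants themselves sorted into device type groups — a form of selection on an intermediate. The unconditioned pooled rates give the total causal effect.
So P(outcome | do(Variant R)) is just the pooled rate for Variant R: 68/200 = 0.340.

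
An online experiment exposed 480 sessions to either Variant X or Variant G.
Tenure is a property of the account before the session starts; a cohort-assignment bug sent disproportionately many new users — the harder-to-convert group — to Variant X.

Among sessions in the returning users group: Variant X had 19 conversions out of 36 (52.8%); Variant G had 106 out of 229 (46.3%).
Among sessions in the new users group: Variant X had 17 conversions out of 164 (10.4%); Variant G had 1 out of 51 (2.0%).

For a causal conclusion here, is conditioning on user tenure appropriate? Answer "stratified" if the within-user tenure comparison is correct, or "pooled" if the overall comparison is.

User tenure is set before the variant has any effect — it is not caused by the variant — and it independently drives the outcome. That makes it a confounder, so the causal comparison is within user tenure levels.
Within each level — returning users: 52.8% vs 46.3%; new users: 10.4% vs 2.0% — Variant X is higher every time.

stratified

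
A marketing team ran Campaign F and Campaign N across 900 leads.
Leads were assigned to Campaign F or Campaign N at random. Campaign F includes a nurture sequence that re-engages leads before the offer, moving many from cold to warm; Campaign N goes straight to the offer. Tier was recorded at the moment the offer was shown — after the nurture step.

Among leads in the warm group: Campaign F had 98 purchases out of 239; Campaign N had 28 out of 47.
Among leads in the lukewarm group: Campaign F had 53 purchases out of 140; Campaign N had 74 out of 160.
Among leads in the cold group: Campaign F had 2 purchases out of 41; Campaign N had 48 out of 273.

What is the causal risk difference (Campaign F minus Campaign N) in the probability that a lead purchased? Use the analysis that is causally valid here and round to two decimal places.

Because the campaign influences engagement tier, engagement tier is a post-treatment mediator, not a confounder. Stratifying on it would bias the estimate; the causal effect is the crude pooled difference.
The causal difference is the pooled difference: 0.364 − 0.312 = +0.052.

+0.05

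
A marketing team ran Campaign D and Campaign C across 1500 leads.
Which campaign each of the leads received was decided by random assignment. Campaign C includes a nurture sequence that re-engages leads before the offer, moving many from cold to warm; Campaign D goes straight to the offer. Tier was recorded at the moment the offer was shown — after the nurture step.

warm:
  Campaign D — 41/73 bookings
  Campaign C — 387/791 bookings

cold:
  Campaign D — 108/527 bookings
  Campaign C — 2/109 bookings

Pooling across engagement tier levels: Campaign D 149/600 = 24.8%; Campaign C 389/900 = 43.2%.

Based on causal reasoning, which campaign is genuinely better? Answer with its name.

Engagement tier is downstream of the campaign. One should not condition on a consequence of treatment, so the overall rates are the right comparison.
Pooled: Campaign D 24.8% vs Campaign C 43.2%; Campaign C is higher overall.

Campaign C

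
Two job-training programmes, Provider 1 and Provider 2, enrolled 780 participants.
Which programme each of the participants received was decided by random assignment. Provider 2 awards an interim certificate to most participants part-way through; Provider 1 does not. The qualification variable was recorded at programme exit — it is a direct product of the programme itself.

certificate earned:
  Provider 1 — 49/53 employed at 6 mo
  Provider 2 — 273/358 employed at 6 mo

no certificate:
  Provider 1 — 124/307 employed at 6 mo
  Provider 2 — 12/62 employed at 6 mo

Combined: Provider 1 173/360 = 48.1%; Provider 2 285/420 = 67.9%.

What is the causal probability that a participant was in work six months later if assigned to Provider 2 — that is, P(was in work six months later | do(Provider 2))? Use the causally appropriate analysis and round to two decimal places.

0.68

Provider 1 is higher inside every qualification attained during the programme stratum but Provider 2 is higher in aggregate. Whether to stratify depends on how qualification attained during the programme relates to the programme.
Stratifying would compare programmes among participants the programmes themselves sorted into qualification attained during the programme groups — a form of selection on an intermediate. The unconditioned pooled rates give the total causal effect.
So P(outcome | do(Provider 2)) is just the pooled rate for Provider 2: 285/420 = 0.679.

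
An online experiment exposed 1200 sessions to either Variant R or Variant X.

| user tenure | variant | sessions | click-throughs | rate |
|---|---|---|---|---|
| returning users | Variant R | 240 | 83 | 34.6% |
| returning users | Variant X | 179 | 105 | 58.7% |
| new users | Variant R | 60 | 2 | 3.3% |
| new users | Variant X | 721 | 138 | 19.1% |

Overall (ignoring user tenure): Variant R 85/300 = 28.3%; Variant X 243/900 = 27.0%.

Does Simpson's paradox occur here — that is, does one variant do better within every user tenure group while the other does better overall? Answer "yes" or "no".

yes

Within each user tenure level (returning users 34.6% vs 58.7%; new users 3.3% vs 19.1%), Variant X has the higher rate every time. Pooled: 28.3% vs 27.0% — Variant R has the higher rate overall. The two comparisons disagree.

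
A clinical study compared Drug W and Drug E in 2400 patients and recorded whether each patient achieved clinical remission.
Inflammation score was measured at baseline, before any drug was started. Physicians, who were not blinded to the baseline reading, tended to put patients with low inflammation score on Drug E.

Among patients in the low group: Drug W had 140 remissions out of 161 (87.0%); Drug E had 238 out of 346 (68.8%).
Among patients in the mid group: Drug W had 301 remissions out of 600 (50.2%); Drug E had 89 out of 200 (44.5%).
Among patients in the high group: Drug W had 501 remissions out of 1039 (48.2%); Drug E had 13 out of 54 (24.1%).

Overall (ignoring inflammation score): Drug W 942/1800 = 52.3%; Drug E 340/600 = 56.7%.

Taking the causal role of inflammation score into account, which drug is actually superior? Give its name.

Drug W

The stratified and pooled comparisons disagree (Drug W wins within each inflammation score; Drug E wins overall), so the answer turns on the causal role of inflammation score.
The imbalance in inflammation score arose from how patients were allocated, not from anything the drug did; and inflammation score independently affects the outcome. The pooled gap is confounded — condition on inflammation score.
Within each level — low: 87.0% vs 68.8%; mid: 50.2% vs 44.5%; high: 48.2% vs 24.1% — Drug W is higher every time.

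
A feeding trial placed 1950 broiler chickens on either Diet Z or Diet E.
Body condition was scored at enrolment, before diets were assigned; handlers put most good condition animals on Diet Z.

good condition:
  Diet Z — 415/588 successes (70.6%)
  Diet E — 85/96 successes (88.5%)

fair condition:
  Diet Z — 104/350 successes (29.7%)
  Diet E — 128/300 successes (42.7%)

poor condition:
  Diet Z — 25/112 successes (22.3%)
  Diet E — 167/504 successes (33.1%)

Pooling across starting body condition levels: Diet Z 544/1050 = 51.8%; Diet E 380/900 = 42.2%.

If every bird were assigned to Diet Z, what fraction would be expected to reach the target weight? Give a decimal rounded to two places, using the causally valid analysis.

0.42

The starting body condition-specific comparison favours Diet E throughout, but the pooled figures favour Diet Z. The question is whether to condition on starting body condition.
Starting body condition differs across diets for reasons unrelated to any effect of the diet itself, and it separately predicts the outcome — a classic confounder. We must compare within starting body condition levels.
Standardising Diet Z to the population starting body condition mix: 0.351·415/588 + 0.333·104/350 + 0.316·25/112 = 0.417.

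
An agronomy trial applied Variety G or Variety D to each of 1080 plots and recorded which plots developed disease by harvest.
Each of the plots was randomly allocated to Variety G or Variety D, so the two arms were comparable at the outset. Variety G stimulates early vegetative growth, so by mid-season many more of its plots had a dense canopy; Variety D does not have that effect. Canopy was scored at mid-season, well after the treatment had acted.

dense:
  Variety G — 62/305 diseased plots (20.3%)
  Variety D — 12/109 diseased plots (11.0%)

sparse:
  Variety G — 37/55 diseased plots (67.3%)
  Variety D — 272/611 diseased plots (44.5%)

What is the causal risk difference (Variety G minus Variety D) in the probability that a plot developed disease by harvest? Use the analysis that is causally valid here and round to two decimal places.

Within every mid-season canopy level Variety D has the lower rate, yet pooled Variety G does — Simpson's reversal.
Mid-season canopy here is a post-treatment variable shaped by the variety; conditioning on it would introduce bias rather than remove it. The overall comparison is the causal one.
The causal difference is the pooled difference: 0.275 − 0.394 = -0.119.

-0.12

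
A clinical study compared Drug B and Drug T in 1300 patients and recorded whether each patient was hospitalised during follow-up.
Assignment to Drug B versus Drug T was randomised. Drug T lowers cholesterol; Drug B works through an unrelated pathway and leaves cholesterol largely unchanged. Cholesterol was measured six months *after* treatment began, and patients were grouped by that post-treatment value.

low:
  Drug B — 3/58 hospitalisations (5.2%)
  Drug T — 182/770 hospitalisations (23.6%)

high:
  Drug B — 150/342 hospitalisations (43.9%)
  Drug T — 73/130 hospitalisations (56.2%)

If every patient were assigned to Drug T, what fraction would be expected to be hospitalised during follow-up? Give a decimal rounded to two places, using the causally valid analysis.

0.28

The cholesterol-specific comparison favours Drug B throughout, but the pooled figures favour Drug T. The question is whether to condition on cholesterol.
Cholesterol is downstream of the drug. One should not condition on a consequence of treatment, so the overall rates are the right comparison.
So P(outcome | do(Drug T)) is just the pooled rate for Drug T: 255/900 = 0.283.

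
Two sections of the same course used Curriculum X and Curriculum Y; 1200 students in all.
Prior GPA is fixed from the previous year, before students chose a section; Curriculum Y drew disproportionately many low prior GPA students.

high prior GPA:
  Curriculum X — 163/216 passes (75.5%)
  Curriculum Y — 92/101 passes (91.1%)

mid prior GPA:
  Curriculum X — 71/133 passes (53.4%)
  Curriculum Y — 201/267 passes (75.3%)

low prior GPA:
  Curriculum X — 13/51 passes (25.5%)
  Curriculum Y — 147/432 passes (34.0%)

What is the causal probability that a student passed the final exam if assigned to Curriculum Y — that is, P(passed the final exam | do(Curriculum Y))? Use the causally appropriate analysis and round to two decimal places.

Nothing the teaching method does changes prior GPA band; the imbalance is an allocation artefact. With prior GPA band also predicting the outcome, the pooled figure is confounded, and the within-stratum comparison is the causal one.
Standardising Curriculum Y to the population prior GPA band mix: 0.264·92/101 + 0.333·201/267 + 0.403·147/432 = 0.629.

0.63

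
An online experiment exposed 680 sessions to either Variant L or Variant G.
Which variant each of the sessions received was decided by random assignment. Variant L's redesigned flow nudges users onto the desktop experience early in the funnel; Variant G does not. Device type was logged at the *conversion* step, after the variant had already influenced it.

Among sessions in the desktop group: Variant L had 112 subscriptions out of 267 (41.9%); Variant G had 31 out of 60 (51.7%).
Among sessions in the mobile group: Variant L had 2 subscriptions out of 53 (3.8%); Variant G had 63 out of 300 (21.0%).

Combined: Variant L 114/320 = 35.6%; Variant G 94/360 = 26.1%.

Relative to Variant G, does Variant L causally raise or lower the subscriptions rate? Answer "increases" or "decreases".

increases

Device type lies on the pathway variant → device type → outcome, so adjusting for it blocks the indirect effect. For the total causal effect of variant, use the unadjusted pooled rates.
Pooled: Variant L 35.6% vs Variant G 26.1%; Variant L is higher overall.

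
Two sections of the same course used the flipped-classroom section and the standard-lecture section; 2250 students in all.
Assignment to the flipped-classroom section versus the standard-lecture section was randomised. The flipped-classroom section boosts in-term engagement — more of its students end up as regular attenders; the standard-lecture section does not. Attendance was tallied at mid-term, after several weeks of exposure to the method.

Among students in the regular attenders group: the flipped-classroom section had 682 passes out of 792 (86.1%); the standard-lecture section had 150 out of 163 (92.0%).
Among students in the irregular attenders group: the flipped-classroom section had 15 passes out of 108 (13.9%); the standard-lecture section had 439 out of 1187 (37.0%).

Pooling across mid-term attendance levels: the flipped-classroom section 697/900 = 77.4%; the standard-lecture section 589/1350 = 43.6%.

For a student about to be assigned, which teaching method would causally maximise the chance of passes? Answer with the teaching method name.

the flipped-classroom section

Mid-term attendance lies on the pathway teaching method → mid-term attendance → outcome, so adjusting for it blocks the indirect effect. For the total causal effect of teaching method, use the unadjusted pooled rates.
Pooled: the flipped-classroom section 77.4% vs the standard-lecture section 43.6%; the flipped-classroom section is higher overall.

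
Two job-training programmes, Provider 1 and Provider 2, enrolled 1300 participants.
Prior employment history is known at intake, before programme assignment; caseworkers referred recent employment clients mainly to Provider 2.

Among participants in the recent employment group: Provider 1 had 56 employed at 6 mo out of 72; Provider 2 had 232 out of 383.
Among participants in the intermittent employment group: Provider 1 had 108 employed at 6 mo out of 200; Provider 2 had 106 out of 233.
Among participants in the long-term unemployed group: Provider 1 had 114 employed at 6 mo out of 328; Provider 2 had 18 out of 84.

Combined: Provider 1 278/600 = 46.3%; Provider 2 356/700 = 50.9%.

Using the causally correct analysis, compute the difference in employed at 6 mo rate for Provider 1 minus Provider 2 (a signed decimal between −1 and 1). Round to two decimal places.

+0.13

Provider 1 is higher inside every prior employment history stratum but Provider 2 is higher in aggregate. Whether to stratify depends on how prior employment history relates to the programme.
Prior employment history is set before the programme has any effect — it is not caused by the programme — and it independently drives the outcome. That makes it a confounder, so the causal comparison is within prior employment history levels.
Adjusting over the population distribution of prior employment history: 0.350·(0.778−0.606) + 0.333·(0.540−0.455) + 0.317·(0.348−0.214) = +0.131.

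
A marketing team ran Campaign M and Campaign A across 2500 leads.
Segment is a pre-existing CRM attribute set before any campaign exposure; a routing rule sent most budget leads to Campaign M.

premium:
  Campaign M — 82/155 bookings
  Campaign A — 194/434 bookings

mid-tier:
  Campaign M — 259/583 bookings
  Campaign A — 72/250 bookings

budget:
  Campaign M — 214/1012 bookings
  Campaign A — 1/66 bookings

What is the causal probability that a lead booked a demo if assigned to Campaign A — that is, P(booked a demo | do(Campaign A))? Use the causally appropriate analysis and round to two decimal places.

The stratified and pooled comparisons disagree (Campaign M wins within each customer segment; Campaign A wins overall), so the answer turns on the causal role of customer segment.
Here customer segment is a common cause — it drives both which campaign a case falls under and the outcome. The crude comparison mixes populations; the stratum-specific rates are the causally relevant ones.
Standardising Campaign A to the population customer segment mix: 0.236·194/434 + 0.333·72/250 + 0.431·1/66 = 0.208.

0.21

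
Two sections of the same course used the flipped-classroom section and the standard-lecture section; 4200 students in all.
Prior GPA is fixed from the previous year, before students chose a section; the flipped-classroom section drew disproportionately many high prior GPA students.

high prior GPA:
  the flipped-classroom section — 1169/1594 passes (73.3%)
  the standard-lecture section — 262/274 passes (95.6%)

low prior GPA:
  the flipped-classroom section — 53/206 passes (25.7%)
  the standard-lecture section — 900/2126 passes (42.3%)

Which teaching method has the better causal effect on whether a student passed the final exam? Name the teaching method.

Prior GPA band is set before the teaching method has any effect — it is not caused by the teaching method — and it independently drives the outcome. That makes it a confounder, so the causal comparison is within prior GPA band levels.
Within each level — high prior GPA: 73.3% vs 95.6%; low prior GPA: 25.7% vs 42.3% — the standard-lecture section is higher every time.

the standard-lecture section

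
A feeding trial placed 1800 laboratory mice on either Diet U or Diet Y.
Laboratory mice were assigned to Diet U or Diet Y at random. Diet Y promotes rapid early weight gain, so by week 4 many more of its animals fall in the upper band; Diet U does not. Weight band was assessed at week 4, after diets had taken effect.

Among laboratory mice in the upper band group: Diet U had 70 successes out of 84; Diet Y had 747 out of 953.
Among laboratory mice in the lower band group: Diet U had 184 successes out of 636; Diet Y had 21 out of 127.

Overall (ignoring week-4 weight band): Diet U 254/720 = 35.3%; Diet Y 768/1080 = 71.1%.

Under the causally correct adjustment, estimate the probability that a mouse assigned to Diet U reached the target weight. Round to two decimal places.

0.35

Week-4 weight band is downstream of the diet. One should not condition on a consequence of treatment, so the overall rates are the right comparison.
So P(outcome | do(Diet U)) is just the pooled rate for Diet U: 254/720 = 0.353.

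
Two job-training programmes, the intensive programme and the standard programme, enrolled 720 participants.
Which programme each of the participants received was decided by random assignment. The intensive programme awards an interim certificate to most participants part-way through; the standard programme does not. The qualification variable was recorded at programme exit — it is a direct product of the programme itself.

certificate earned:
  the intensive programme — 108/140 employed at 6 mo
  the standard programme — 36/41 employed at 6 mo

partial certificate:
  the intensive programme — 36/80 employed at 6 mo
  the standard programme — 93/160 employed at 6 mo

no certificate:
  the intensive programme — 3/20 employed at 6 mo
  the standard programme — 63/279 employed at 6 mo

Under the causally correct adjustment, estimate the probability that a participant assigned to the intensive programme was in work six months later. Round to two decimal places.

0.61

the standard programme is higher inside every qualification attained during the programme stratum but the intensive programme is higher in aggregate. Whether to stratify depends on how qualification attained during the programme relates to the programme.
The distribution of qualification attained during the programme is itself part of what the programme does — it is an intermediate outcome. Holding it fixed would remove that part of the effect; the total effect is the pooled difference.
So P(outcome | do(the intensive programme)) is just the pooled rate for the intensive programme: 147/240 = 0.613.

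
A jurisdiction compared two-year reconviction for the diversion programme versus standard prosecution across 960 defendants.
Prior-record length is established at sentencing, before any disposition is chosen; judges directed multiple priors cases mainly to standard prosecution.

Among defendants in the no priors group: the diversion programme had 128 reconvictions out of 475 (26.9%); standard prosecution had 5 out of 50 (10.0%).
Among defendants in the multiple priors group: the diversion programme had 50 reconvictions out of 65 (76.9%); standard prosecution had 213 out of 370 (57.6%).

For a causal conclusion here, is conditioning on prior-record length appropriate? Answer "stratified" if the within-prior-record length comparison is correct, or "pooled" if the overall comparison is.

The prior-record length-specific comparison favours standard prosecution throughout, but the pooled figures favour the diversion programme. The question is whether to condition on prior-record length.
Prior-record length satisfies the back-door criterion: it is not a descendant of the disposition, and it blocks the spurious path from disposition to outcome. Adjusting for it (i.e., using the within-prior-record length rates) gives the causal effect.
Within each level — no priors: 26.9% vs 10.0%; multiple priors: 76.9% vs 57.6% — standard prosecution is lower every time.

stratified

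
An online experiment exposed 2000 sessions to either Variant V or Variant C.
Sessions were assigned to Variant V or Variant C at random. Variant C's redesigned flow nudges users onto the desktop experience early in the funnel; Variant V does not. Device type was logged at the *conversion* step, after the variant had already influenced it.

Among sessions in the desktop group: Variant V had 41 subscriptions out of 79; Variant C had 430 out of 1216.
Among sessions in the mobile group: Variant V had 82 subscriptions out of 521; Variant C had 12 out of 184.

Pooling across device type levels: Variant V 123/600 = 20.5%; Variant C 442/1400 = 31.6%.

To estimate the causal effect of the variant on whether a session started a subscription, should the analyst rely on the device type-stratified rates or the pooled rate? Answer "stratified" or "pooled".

pooled

Variant V is higher inside every device type stratum but Variant C is higher in aggregate. Whether to stratify depends on how device type relates to the variant.
Because the variant influences device type, device type is a post-treatment mediator, not a confounder. Stratifying on it would bias the estimate; the causal effect is the crude pooled difference.
Pooled: Variant V 20.5% vs Variant C 31.6%; Variant C is higher overall.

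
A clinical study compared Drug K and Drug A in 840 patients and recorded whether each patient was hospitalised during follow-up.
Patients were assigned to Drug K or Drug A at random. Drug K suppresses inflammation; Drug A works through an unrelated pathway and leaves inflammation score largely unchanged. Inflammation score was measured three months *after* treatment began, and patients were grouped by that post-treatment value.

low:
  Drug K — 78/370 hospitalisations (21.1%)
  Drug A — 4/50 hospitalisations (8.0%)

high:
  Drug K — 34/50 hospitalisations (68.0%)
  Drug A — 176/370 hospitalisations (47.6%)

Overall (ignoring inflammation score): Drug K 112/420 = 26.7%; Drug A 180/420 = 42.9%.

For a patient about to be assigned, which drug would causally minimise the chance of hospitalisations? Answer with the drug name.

Drug K

Stratifying would compare drugs among patients the drugs themselves sorted into inflammation score groups — a form of selection on an intermediate. The unconditioned pooled rates give the total causal effect.
Pooled: Drug K 26.7% vs Drug A 42.9%; Drug K is lower overall.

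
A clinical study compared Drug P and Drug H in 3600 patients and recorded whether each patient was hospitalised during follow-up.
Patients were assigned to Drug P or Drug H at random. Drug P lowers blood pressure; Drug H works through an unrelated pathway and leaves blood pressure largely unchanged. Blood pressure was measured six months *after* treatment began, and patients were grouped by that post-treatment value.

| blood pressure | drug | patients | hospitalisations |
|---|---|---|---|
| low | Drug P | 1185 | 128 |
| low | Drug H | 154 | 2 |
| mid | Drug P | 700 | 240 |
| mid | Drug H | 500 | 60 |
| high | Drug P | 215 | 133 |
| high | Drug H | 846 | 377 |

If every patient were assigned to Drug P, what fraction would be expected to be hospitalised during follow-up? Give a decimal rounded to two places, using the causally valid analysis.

0.24

The distribution of blood pressure is itself part of what the drug does — it is an intermediate outcome. Holding it fixed would remove that part of the effect; the total effect is the pooled difference.
So P(outcome | do(Drug P)) is just the pooled rate for Drug P: 501/2100 = 0.239.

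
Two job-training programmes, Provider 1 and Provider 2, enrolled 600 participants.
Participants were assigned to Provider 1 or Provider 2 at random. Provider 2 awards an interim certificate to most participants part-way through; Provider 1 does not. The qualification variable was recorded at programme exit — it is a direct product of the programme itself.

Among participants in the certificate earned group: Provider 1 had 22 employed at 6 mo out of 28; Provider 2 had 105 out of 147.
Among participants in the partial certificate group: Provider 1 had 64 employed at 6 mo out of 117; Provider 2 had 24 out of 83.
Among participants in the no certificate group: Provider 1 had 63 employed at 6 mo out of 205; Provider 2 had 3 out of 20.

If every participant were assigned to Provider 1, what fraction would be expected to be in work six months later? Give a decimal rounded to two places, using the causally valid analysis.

0.43

Because the programme influences qualification attained during the programme, qualification attained during the programme is a post-treatment mediator, not a confounder. Stratifying on it would bias the estimate; the causal effect is the crude pooled difference.
So P(outcome | do(Provider 1)) is just the pooled rate for Provider 1: 149/350 = 0.426.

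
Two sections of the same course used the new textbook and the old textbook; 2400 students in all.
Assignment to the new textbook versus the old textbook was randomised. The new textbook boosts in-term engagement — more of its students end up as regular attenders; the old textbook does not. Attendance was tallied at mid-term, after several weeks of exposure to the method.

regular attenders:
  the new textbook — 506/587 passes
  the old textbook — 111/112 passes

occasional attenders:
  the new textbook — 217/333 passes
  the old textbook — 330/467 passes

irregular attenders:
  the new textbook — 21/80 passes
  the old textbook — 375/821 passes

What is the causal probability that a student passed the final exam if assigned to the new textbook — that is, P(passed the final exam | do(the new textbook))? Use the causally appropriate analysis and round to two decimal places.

0.74

The mid-term attendance-specific comparison favours the old textbook throughout, but the pooled figures favour the new textbook. The question is whether to condition on mid-term attendance.
Mid-term attendance lies on the pathway teaching method → mid-term attendance → outcome, so adjusting for it blocks the indirect effect. For the total causal effect of teaching method, use the unadjusted pooled rates.
So P(outcome | do(the new textbook)) is just the pooled rate for the new textbook: 744/1000 = 0.744.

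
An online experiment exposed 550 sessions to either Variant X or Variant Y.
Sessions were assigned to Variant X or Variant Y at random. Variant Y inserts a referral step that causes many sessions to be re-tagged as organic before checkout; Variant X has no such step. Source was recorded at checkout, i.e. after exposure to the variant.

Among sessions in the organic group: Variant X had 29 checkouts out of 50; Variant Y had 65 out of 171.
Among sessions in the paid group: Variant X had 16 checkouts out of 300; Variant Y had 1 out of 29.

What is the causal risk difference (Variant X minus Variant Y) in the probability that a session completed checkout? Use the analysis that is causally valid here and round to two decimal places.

The distribution of traffic source is itself part of what the variant does — it is an intermediate outcome. Holding it fixed would remove that part of the effect; the total effect is the pooled difference.
The causal difference is the pooled difference: 0.129 − 0.330 = -0.201.

-0.20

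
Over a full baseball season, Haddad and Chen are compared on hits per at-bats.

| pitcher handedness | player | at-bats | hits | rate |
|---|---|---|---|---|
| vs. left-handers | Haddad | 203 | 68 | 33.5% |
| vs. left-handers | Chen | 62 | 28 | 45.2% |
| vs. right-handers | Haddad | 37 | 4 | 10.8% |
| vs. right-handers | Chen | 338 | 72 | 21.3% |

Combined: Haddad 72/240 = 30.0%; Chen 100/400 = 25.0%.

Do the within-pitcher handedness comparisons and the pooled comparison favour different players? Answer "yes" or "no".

Within each pitcher handedness level (vs. left-handers 33.5% vs 45.2%; vs. right-handers 10.8% vs 21.3%), Chen has the higher rate every time. Pooled: 30.0% vs 25.0% — Haddad has the higher rate overall. The two comparisons disagree.

yes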